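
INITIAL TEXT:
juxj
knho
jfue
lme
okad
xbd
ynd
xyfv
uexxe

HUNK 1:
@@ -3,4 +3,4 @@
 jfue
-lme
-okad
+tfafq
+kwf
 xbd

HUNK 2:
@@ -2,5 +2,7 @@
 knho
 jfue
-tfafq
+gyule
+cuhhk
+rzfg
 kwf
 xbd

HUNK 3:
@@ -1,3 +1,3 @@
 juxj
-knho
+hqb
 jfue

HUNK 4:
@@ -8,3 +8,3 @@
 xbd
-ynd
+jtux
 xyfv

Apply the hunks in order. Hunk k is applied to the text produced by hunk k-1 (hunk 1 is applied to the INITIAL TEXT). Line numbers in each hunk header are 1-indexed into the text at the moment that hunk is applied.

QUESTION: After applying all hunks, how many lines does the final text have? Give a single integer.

Answer: 11

Derivation:
Hunk 1: at line 3 remove [lme,okad] add [tfafq,kwf] -> 9 lines: juxj knho jfue tfafq kwf xbd ynd xyfv uexxe
Hunk 2: at line 2 remove [tfafq] add [gyule,cuhhk,rzfg] -> 11 lines: juxj knho jfue gyule cuhhk rzfg kwf xbd ynd xyfv uexxe
Hunk 3: at line 1 remove [knho] add [hqb] -> 11 lines: juxj hqb jfue gyule cuhhk rzfg kwf xbd ynd xyfv uexxe
Hunk 4: at line 8 remove [ynd] add [jtux] -> 11 lines: juxj hqb jfue gyule cuhhk rzfg kwf xbd jtux xyfv uexxe
Final line count: 11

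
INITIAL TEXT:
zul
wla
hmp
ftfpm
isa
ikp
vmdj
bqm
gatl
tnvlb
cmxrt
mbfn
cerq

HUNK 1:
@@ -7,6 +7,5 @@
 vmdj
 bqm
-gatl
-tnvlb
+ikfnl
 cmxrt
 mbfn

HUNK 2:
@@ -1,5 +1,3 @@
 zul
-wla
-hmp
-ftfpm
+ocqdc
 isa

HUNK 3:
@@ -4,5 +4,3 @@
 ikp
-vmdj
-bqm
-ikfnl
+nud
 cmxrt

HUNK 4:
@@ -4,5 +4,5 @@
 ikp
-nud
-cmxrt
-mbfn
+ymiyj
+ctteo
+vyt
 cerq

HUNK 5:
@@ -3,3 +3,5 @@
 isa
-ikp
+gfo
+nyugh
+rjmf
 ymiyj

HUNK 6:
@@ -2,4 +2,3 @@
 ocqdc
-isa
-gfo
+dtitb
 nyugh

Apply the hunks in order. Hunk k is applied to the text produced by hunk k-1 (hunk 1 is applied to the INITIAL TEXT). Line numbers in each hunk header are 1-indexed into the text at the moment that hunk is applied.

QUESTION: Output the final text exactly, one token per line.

Answer: zul
ocqdc
dtitb
nyugh
rjmf
ymiyj
ctteo
vyt
cerq

Derivation:
Hunk 1: at line 7 remove [gatl,tnvlb] add [ikfnl] -> 12 lines: zul wla hmp ftfpm isa ikp vmdj bqm ikfnl cmxrt mbfn cerq
Hunk 2: at line 1 remove [wla,hmp,ftfpm] add [ocqdc] -> 10 lines: zul ocqdc isa ikp vmdj bqm ikfnl cmxrt mbfn cerq
Hunk 3: at line 4 remove [vmdj,bqm,ikfnl] add [nud] -> 8 lines: zul ocqdc isa ikp nud cmxrt mbfn cerq
Hunk 4: at line 4 remove [nud,cmxrt,mbfn] add [ymiyj,ctteo,vyt] -> 8 lines: zul ocqdc isa ikp ymiyj ctteo vyt cerq
Hunk 5: at line 3 remove [ikp] add [gfo,nyugh,rjmf] -> 10 lines: zul ocqdc isa gfo nyugh rjmf ymiyj ctteo vyt cerq
Hunk 6: at line 2 remove [isa,gfo] add [dtitb] -> 9 lines: zul ocqdc dtitb nyugh rjmf ymiyj ctteo vyt cerq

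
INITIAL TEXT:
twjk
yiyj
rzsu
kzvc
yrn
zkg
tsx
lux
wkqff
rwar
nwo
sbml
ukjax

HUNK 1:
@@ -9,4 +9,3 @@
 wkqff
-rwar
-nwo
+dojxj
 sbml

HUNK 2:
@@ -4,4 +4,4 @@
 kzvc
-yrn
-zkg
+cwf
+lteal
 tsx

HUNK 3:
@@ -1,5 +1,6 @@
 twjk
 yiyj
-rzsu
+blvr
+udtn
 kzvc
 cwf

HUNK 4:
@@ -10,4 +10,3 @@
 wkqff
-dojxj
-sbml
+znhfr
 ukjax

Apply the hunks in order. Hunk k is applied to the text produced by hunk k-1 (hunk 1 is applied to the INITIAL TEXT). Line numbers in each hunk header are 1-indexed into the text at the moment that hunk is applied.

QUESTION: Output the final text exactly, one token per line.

Hunk 1: at line 9 remove [rwar,nwo] add [dojxj] -> 12 lines: twjk yiyj rzsu kzvc yrn zkg tsx lux wkqff dojxj sbml ukjax
Hunk 2: at line 4 remove [yrn,zkg] add [cwf,lteal] -> 12 lines: twjk yiyj rzsu kzvc cwf lteal tsx lux wkqff dojxj sbml ukjax
Hunk 3: at line 1 remove [rzsu] add [blvr,udtn] -> 13 lines: twjk yiyj blvr udtn kzvc cwf lteal tsx lux wkqff dojxj sbml ukjax
Hunk 4: at line 10 remove [dojxj,sbml] add [znhfr] -> 12 lines: twjk yiyj blvr udtn kzvc cwf lteal tsx lux wkqff znhfr ukjax

Answer: twjk
yiyj
blvr
udtn
kzvc
cwf
lteal
tsx
lux
wkqff
znhfr
ukjax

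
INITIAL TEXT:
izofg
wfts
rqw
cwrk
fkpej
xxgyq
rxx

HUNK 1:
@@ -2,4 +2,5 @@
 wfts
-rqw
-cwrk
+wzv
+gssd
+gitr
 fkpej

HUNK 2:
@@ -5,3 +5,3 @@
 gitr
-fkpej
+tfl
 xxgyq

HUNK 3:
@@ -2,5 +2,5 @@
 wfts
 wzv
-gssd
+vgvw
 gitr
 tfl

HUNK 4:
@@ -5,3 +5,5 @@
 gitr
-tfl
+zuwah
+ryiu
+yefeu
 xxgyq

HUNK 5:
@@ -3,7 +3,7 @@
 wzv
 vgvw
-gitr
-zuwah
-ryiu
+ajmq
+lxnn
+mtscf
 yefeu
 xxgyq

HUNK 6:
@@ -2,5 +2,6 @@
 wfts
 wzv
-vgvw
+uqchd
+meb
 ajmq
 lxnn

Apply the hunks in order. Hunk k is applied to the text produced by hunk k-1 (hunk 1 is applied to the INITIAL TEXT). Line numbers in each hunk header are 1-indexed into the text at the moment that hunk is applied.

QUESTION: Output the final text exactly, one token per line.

Hunk 1: at line 2 remove [rqw,cwrk] add [wzv,gssd,gitr] -> 8 lines: izofg wfts wzv gssd gitr fkpej xxgyq rxx
Hunk 2: at line 5 remove [fkpej] add [tfl] -> 8 lines: izofg wfts wzv gssd gitr tfl xxgyq rxx
Hunk 3: at line 2 remove [gssd] add [vgvw] -> 8 lines: izofg wfts wzv vgvw gitr tfl xxgyq rxx
Hunk 4: at line 5 remove [tfl] add [zuwah,ryiu,yefeu] -> 10 lines: izofg wfts wzv vgvw gitr zuwah ryiu yefeu xxgyq rxx
Hunk 5: at line 3 remove [gitr,zuwah,ryiu] add [ajmq,lxnn,mtscf] -> 10 lines: izofg wfts wzv vgvw ajmq lxnn mtscf yefeu xxgyq rxx
Hunk 6: at line 2 remove [vgvw] add [uqchd,meb] -> 11 lines: izofg wfts wzv uqchd meb ajmq lxnn mtscf yefeu xxgyq rxx

Answer: izofg
wfts
wzv
uqchd
meb
ajmq
lxnn
mtscf
yefeu
xxgyq
rxx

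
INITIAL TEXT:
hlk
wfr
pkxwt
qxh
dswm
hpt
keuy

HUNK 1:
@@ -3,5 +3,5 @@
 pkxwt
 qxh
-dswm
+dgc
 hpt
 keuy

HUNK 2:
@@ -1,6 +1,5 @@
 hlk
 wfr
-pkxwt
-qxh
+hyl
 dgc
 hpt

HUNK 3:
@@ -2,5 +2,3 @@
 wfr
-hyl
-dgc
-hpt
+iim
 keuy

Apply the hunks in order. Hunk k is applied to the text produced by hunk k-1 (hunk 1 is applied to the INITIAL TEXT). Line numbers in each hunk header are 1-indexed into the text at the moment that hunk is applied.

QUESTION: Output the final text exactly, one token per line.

Answer: hlk
wfr
iim
keuy

Derivation:
Hunk 1: at line 3 remove [dswm] add [dgc] -> 7 lines: hlk wfr pkxwt qxh dgc hpt keuy
Hunk 2: at line 1 remove [pkxwt,qxh] add [hyl] -> 6 lines: hlk wfr hyl dgc hpt keuy
Hunk 3: at line 2 remove [hyl,dgc,hpt] add [iim] -> 4 lines: hlk wfr iim keuy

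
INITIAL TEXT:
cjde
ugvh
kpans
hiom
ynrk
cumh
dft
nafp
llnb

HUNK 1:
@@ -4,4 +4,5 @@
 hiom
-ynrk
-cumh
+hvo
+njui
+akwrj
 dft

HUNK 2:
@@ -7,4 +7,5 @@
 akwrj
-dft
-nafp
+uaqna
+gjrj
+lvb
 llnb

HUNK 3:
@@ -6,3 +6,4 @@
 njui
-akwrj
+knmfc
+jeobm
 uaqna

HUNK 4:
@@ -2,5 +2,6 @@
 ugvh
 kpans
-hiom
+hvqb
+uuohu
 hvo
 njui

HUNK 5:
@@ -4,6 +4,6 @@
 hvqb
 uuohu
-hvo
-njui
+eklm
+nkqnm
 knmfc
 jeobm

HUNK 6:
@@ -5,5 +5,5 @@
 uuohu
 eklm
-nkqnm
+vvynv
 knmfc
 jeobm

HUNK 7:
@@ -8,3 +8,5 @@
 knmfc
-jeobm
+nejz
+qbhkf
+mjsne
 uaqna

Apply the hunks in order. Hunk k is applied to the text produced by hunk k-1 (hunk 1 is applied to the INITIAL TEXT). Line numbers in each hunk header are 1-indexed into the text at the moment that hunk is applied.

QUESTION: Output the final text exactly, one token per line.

Answer: cjde
ugvh
kpans
hvqb
uuohu
eklm
vvynv
knmfc
nejz
qbhkf
mjsne
uaqna
gjrj
lvb
llnb

Derivation:
Hunk 1: at line 4 remove [ynrk,cumh] add [hvo,njui,akwrj] -> 10 lines: cjde ugvh kpans hiom hvo njui akwrj dft nafp llnb
Hunk 2: at line 7 remove [dft,nafp] add [uaqna,gjrj,lvb] -> 11 lines: cjde ugvh kpans hiom hvo njui akwrj uaqna gjrj lvb llnb
Hunk 3: at line 6 remove [akwrj] add [knmfc,jeobm] -> 12 lines: cjde ugvh kpans hiom hvo njui knmfc jeobm uaqna gjrj lvb llnb
Hunk 4: at line 2 remove [hiom] add [hvqb,uuohu] -> 13 lines: cjde ugvh kpans hvqb uuohu hvo njui knmfc jeobm uaqna gjrj lvb llnb
Hunk 5: at line 4 remove [hvo,njui] add [eklm,nkqnm] -> 13 lines: cjde ugvh kpans hvqb uuohu eklm nkqnm knmfc jeobm uaqna gjrj lvb llnb
Hunk 6: at line 5 remove [nkqnm] add [vvynv] -> 13 lines: cjde ugvh kpans hvqb uuohu eklm vvynv knmfc jeobm uaqna gjrj lvb llnb
Hunk 7: at line 8 remove [jeobm] add [nejz,qbhkf,mjsne] -> 15 lines: cjde ugvh kpans hvqb uuohu eklm vvynv knmfc nejz qbhkf mjsne uaqna gjrj lvb llnb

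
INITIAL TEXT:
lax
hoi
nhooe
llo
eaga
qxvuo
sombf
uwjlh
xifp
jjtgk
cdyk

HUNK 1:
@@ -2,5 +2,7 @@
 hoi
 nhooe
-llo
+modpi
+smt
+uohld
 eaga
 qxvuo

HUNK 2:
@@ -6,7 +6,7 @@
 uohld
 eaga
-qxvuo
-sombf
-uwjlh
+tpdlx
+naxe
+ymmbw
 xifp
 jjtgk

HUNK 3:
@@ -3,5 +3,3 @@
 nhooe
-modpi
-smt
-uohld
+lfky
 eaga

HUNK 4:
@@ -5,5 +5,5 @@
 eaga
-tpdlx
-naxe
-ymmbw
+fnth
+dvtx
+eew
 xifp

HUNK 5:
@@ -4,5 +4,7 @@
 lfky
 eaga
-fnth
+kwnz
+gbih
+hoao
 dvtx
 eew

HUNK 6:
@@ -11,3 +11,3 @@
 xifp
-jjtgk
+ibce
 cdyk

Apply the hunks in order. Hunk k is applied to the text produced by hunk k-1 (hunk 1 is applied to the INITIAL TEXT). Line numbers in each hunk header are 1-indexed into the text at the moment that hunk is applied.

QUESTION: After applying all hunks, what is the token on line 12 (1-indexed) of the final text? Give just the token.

Hunk 1: at line 2 remove [llo] add [modpi,smt,uohld] -> 13 lines: lax hoi nhooe modpi smt uohld eaga qxvuo sombf uwjlh xifp jjtgk cdyk
Hunk 2: at line 6 remove [qxvuo,sombf,uwjlh] add [tpdlx,naxe,ymmbw] -> 13 lines: lax hoi nhooe modpi smt uohld eaga tpdlx naxe ymmbw xifp jjtgk cdyk
Hunk 3: at line 3 remove [modpi,smt,uohld] add [lfky] -> 11 lines: lax hoi nhooe lfky eaga tpdlx naxe ymmbw xifp jjtgk cdyk
Hunk 4: at line 5 remove [tpdlx,naxe,ymmbw] add [fnth,dvtx,eew] -> 11 lines: lax hoi nhooe lfky eaga fnth dvtx eew xifp jjtgk cdyk
Hunk 5: at line 4 remove [fnth] add [kwnz,gbih,hoao] -> 13 lines: lax hoi nhooe lfky eaga kwnz gbih hoao dvtx eew xifp jjtgk cdyk
Hunk 6: at line 11 remove [jjtgk] add [ibce] -> 13 lines: lax hoi nhooe lfky eaga kwnz gbih hoao dvtx eew xifp ibce cdyk
Final line 12: ibce

Answer: ibce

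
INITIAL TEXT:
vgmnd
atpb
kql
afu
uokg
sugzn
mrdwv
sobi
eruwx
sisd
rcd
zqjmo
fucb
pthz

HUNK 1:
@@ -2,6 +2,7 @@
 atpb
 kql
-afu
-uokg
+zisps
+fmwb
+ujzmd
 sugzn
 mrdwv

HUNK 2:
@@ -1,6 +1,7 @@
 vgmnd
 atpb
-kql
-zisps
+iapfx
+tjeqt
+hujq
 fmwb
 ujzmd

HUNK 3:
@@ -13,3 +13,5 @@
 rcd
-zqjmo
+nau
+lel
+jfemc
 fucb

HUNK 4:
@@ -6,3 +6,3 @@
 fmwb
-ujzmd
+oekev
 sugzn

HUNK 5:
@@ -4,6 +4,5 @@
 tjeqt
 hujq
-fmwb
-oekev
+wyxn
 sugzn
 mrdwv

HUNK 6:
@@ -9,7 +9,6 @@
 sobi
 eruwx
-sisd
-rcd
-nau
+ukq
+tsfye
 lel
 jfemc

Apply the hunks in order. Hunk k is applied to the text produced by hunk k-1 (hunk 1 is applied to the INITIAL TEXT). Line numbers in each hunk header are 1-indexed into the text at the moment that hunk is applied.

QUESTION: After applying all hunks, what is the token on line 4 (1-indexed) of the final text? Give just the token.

Answer: tjeqt

Derivation:
Hunk 1: at line 2 remove [afu,uokg] add [zisps,fmwb,ujzmd] -> 15 lines: vgmnd atpb kql zisps fmwb ujzmd sugzn mrdwv sobi eruwx sisd rcd zqjmo fucb pthz
Hunk 2: at line 1 remove [kql,zisps] add [iapfx,tjeqt,hujq] -> 16 lines: vgmnd atpb iapfx tjeqt hujq fmwb ujzmd sugzn mrdwv sobi eruwx sisd rcd zqjmo fucb pthz
Hunk 3: at line 13 remove [zqjmo] add [nau,lel,jfemc] -> 18 lines: vgmnd atpb iapfx tjeqt hujq fmwb ujzmd sugzn mrdwv sobi eruwx sisd rcd nau lel jfemc fucb pthz
Hunk 4: at line 6 remove [ujzmd] add [oekev] -> 18 lines: vgmnd atpb iapfx tjeqt hujq fmwb oekev sugzn mrdwv sobi eruwx sisd rcd nau lel jfemc fucb pthz
Hunk 5: at line 4 remove [fmwb,oekev] add [wyxn] -> 17 lines: vgmnd atpb iapfx tjeqt hujq wyxn sugzn mrdwv sobi eruwx sisd rcd nau lel jfemc fucb pthz
Hunk 6: at line 9 remove [sisd,rcd,nau] add [ukq,tsfye] -> 16 lines: vgmnd atpb iapfx tjeqt hujq wyxn sugzn mrdwv sobi eruwx ukq tsfye lel jfemc fucb pthz
Final line 4: tjeqt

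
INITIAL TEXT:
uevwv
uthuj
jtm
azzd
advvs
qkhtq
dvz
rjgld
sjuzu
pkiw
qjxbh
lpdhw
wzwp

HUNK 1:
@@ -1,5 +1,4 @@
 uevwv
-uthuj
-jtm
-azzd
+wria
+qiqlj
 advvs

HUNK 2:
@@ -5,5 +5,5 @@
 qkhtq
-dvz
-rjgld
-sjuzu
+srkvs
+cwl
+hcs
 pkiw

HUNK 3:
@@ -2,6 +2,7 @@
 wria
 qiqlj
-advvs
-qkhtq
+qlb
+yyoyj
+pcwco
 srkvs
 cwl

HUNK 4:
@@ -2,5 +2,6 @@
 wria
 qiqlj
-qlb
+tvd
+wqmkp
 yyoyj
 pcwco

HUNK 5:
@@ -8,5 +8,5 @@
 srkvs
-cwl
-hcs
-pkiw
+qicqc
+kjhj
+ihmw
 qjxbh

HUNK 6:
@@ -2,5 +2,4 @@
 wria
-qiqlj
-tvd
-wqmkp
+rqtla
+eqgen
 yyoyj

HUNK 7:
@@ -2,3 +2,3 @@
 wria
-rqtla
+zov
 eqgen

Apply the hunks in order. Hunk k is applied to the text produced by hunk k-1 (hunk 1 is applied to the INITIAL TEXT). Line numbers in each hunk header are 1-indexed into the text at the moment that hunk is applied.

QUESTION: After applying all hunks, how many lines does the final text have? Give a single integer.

Hunk 1: at line 1 remove [uthuj,jtm,azzd] add [wria,qiqlj] -> 12 lines: uevwv wria qiqlj advvs qkhtq dvz rjgld sjuzu pkiw qjxbh lpdhw wzwp
Hunk 2: at line 5 remove [dvz,rjgld,sjuzu] add [srkvs,cwl,hcs] -> 12 lines: uevwv wria qiqlj advvs qkhtq srkvs cwl hcs pkiw qjxbh lpdhw wzwp
Hunk 3: at line 2 remove [advvs,qkhtq] add [qlb,yyoyj,pcwco] -> 13 lines: uevwv wria qiqlj qlb yyoyj pcwco srkvs cwl hcs pkiw qjxbh lpdhw wzwp
Hunk 4: at line 2 remove [qlb] add [tvd,wqmkp] -> 14 lines: uevwv wria qiqlj tvd wqmkp yyoyj pcwco srkvs cwl hcs pkiw qjxbh lpdhw wzwp
Hunk 5: at line 8 remove [cwl,hcs,pkiw] add [qicqc,kjhj,ihmw] -> 14 lines: uevwv wria qiqlj tvd wqmkp yyoyj pcwco srkvs qicqc kjhj ihmw qjxbh lpdhw wzwp
Hunk 6: at line 2 remove [qiqlj,tvd,wqmkp] add [rqtla,eqgen] -> 13 lines: uevwv wria rqtla eqgen yyoyj pcwco srkvs qicqc kjhj ihmw qjxbh lpdhw wzwp
Hunk 7: at line 2 remove [rqtla] add [zov] -> 13 lines: uevwv wria zov eqgen yyoyj pcwco srkvs qicqc kjhj ihmw qjxbh lpdhw wzwp
Final line count: 13

Answer: 13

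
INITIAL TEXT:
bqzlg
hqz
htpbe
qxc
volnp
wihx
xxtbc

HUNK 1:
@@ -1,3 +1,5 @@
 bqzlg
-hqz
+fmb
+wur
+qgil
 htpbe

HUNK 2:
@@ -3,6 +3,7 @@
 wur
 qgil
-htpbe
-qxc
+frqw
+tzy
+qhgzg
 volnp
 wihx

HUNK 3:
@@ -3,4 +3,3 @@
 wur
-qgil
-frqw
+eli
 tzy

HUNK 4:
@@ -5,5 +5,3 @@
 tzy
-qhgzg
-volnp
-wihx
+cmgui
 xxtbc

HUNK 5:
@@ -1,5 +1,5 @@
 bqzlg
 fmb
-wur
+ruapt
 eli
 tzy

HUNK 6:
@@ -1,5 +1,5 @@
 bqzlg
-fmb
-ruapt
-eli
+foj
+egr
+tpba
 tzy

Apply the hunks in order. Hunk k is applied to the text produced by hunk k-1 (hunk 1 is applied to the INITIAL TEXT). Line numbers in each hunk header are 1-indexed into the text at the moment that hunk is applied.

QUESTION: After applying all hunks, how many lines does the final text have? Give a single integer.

Answer: 7

Derivation:
Hunk 1: at line 1 remove [hqz] add [fmb,wur,qgil] -> 9 lines: bqzlg fmb wur qgil htpbe qxc volnp wihx xxtbc
Hunk 2: at line 3 remove [htpbe,qxc] add [frqw,tzy,qhgzg] -> 10 lines: bqzlg fmb wur qgil frqw tzy qhgzg volnp wihx xxtbc
Hunk 3: at line 3 remove [qgil,frqw] add [eli] -> 9 lines: bqzlg fmb wur eli tzy qhgzg volnp wihx xxtbc
Hunk 4: at line 5 remove [qhgzg,volnp,wihx] add [cmgui] -> 7 lines: bqzlg fmb wur eli tzy cmgui xxtbc
Hunk 5: at line 1 remove [wur] add [ruapt] -> 7 lines: bqzlg fmb ruapt eli tzy cmgui xxtbc
Hunk 6: at line 1 remove [fmb,ruapt,eli] add [foj,egr,tpba] -> 7 lines: bqzlg foj egr tpba tzy cmgui xxtbc
Final line count: 7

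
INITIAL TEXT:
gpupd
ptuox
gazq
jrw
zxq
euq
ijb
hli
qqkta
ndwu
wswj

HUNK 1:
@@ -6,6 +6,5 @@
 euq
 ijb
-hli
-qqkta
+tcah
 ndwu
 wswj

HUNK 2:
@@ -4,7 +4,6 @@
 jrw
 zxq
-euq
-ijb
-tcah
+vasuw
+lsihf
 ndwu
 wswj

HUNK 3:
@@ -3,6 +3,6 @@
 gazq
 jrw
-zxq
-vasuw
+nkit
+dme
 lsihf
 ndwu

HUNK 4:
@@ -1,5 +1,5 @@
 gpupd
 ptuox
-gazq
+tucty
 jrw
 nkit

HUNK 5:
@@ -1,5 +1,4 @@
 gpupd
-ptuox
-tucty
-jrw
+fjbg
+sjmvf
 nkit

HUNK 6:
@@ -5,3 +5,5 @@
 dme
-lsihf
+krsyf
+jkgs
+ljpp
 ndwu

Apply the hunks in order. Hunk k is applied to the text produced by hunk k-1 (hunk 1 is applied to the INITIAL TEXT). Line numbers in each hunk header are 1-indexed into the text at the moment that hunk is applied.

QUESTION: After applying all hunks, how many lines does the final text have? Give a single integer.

Hunk 1: at line 6 remove [hli,qqkta] add [tcah] -> 10 lines: gpupd ptuox gazq jrw zxq euq ijb tcah ndwu wswj
Hunk 2: at line 4 remove [euq,ijb,tcah] add [vasuw,lsihf] -> 9 lines: gpupd ptuox gazq jrw zxq vasuw lsihf ndwu wswj
Hunk 3: at line 3 remove [zxq,vasuw] add [nkit,dme] -> 9 lines: gpupd ptuox gazq jrw nkit dme lsihf ndwu wswj
Hunk 4: at line 1 remove [gazq] add [tucty] -> 9 lines: gpupd ptuox tucty jrw nkit dme lsihf ndwu wswj
Hunk 5: at line 1 remove [ptuox,tucty,jrw] add [fjbg,sjmvf] -> 8 lines: gpupd fjbg sjmvf nkit dme lsihf ndwu wswj
Hunk 6: at line 5 remove [lsihf] add [krsyf,jkgs,ljpp] -> 10 lines: gpupd fjbg sjmvf nkit dme krsyf jkgs ljpp ndwu wswj
Final line count: 10

Answer: 10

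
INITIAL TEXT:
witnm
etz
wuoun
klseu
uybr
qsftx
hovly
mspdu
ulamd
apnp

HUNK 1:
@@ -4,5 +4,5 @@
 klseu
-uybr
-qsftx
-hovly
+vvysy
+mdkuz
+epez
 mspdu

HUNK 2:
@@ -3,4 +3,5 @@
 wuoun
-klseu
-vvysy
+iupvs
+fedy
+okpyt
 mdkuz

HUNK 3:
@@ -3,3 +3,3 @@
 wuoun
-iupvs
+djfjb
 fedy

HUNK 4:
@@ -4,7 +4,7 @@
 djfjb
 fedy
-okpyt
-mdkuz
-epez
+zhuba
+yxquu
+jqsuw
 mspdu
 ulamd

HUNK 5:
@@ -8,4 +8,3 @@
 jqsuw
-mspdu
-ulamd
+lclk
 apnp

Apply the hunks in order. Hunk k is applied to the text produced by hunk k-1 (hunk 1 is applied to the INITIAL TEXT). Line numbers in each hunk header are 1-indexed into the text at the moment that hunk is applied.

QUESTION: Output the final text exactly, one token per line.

Answer: witnm
etz
wuoun
djfjb
fedy
zhuba
yxquu
jqsuw
lclk
apnp

Derivation:
Hunk 1: at line 4 remove [uybr,qsftx,hovly] add [vvysy,mdkuz,epez] -> 10 lines: witnm etz wuoun klseu vvysy mdkuz epez mspdu ulamd apnp
Hunk 2: at line 3 remove [klseu,vvysy] add [iupvs,fedy,okpyt] -> 11 lines: witnm etz wuoun iupvs fedy okpyt mdkuz epez mspdu ulamd apnp
Hunk 3: at line 3 remove [iupvs] add [djfjb] -> 11 lines: witnm etz wuoun djfjb fedy okpyt mdkuz epez mspdu ulamd apnp
Hunk 4: at line 4 remove [okpyt,mdkuz,epez] add [zhuba,yxquu,jqsuw] -> 11 lines: witnm etz wuoun djfjb fedy zhuba yxquu jqsuw mspdu ulamd apnp
Hunk 5: at line 8 remove [mspdu,ulamd] add [lclk] -> 10 lines: witnm etz wuoun djfjb fedy zhuba yxquu jqsuw lclk apnp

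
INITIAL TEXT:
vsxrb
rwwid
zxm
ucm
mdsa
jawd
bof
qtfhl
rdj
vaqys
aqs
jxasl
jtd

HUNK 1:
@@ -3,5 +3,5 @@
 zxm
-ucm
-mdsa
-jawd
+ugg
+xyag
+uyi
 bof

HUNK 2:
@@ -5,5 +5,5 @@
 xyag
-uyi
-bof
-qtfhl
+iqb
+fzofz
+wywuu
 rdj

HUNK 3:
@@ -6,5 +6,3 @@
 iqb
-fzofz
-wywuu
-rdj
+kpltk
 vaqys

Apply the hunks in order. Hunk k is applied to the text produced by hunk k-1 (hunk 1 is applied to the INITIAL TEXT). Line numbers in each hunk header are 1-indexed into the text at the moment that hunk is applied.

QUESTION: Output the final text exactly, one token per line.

Hunk 1: at line 3 remove [ucm,mdsa,jawd] add [ugg,xyag,uyi] -> 13 lines: vsxrb rwwid zxm ugg xyag uyi bof qtfhl rdj vaqys aqs jxasl jtd
Hunk 2: at line 5 remove [uyi,bof,qtfhl] add [iqb,fzofz,wywuu] -> 13 lines: vsxrb rwwid zxm ugg xyag iqb fzofz wywuu rdj vaqys aqs jxasl jtd
Hunk 3: at line 6 remove [fzofz,wywuu,rdj] add [kpltk] -> 11 lines: vsxrb rwwid zxm ugg xyag iqb kpltk vaqys aqs jxasl jtd

Answer: vsxrb
rwwid
zxm
ugg
xyag
iqb
kpltk
vaqys
aqs
jxasl
jtd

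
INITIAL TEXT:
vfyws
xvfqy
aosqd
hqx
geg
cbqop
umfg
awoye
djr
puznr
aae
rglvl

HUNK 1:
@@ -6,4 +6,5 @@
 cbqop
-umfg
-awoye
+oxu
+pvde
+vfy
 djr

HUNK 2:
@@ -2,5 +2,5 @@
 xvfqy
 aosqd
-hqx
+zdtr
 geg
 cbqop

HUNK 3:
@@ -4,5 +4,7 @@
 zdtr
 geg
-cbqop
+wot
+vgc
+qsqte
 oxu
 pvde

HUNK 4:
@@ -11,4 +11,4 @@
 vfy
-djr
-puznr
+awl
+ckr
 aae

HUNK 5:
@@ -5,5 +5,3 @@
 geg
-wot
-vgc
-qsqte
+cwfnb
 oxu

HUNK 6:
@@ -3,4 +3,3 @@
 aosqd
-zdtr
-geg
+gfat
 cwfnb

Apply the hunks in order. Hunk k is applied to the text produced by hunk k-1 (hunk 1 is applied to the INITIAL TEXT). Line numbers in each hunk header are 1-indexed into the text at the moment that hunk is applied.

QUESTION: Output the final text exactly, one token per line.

Answer: vfyws
xvfqy
aosqd
gfat
cwfnb
oxu
pvde
vfy
awl
ckr
aae
rglvl

Derivation:
Hunk 1: at line 6 remove [umfg,awoye] add [oxu,pvde,vfy] -> 13 lines: vfyws xvfqy aosqd hqx geg cbqop oxu pvde vfy djr puznr aae rglvl
Hunk 2: at line 2 remove [hqx] add [zdtr] -> 13 lines: vfyws xvfqy aosqd zdtr geg cbqop oxu pvde vfy djr puznr aae rglvl
Hunk 3: at line 4 remove [cbqop] add [wot,vgc,qsqte] -> 15 lines: vfyws xvfqy aosqd zdtr geg wot vgc qsqte oxu pvde vfy djr puznr aae rglvl
Hunk 4: at line 11 remove [djr,puznr] add [awl,ckr] -> 15 lines: vfyws xvfqy aosqd zdtr geg wot vgc qsqte oxu pvde vfy awl ckr aae rglvl
Hunk 5: at line 5 remove [wot,vgc,qsqte] add [cwfnb] -> 13 lines: vfyws xvfqy aosqd zdtr geg cwfnb oxu pvde vfy awl ckr aae rglvl
Hunk 6: at line 3 remove [zdtr,geg] add [gfat] -> 12 lines: vfyws xvfqy aosqd gfat cwfnb oxu pvde vfy awl ckr aae rglvl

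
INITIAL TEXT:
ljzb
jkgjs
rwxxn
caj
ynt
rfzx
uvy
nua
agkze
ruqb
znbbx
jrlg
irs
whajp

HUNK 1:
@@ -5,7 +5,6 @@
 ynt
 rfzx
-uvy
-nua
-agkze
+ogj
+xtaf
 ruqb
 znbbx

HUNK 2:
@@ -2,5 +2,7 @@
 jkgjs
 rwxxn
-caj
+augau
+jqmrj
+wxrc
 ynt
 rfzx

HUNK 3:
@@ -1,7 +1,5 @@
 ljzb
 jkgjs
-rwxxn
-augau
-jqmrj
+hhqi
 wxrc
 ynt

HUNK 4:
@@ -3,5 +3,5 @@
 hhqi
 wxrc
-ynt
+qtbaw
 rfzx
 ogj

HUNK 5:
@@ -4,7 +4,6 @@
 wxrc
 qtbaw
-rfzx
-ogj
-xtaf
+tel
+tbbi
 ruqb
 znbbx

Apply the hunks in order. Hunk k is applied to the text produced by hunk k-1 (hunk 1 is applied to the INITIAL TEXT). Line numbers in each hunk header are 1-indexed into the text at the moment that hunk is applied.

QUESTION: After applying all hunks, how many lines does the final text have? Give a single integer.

Hunk 1: at line 5 remove [uvy,nua,agkze] add [ogj,xtaf] -> 13 lines: ljzb jkgjs rwxxn caj ynt rfzx ogj xtaf ruqb znbbx jrlg irs whajp
Hunk 2: at line 2 remove [caj] add [augau,jqmrj,wxrc] -> 15 lines: ljzb jkgjs rwxxn augau jqmrj wxrc ynt rfzx ogj xtaf ruqb znbbx jrlg irs whajp
Hunk 3: at line 1 remove [rwxxn,augau,jqmrj] add [hhqi] -> 13 lines: ljzb jkgjs hhqi wxrc ynt rfzx ogj xtaf ruqb znbbx jrlg irs whajp
Hunk 4: at line 3 remove [ynt] add [qtbaw] -> 13 lines: ljzb jkgjs hhqi wxrc qtbaw rfzx ogj xtaf ruqb znbbx jrlg irs whajp
Hunk 5: at line 4 remove [rfzx,ogj,xtaf] add [tel,tbbi] -> 12 lines: ljzb jkgjs hhqi wxrc qtbaw tel tbbi ruqb znbbx jrlg irs whajp
Final line count: 12

Answer: 12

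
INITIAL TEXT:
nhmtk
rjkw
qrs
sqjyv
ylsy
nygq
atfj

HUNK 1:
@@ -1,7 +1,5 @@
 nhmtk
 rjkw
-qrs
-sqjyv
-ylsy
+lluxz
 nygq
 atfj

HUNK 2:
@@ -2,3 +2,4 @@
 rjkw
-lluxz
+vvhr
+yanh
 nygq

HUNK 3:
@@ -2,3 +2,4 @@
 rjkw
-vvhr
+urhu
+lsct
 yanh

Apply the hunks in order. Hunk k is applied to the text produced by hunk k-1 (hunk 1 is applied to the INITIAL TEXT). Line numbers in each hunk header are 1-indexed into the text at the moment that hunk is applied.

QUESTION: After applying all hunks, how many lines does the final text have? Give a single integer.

Hunk 1: at line 1 remove [qrs,sqjyv,ylsy] add [lluxz] -> 5 lines: nhmtk rjkw lluxz nygq atfj
Hunk 2: at line 2 remove [lluxz] add [vvhr,yanh] -> 6 lines: nhmtk rjkw vvhr yanh nygq atfj
Hunk 3: at line 2 remove [vvhr] add [urhu,lsct] -> 7 lines: nhmtk rjkw urhu lsct yanh nygq atfj
Final line count: 7

Answer: 7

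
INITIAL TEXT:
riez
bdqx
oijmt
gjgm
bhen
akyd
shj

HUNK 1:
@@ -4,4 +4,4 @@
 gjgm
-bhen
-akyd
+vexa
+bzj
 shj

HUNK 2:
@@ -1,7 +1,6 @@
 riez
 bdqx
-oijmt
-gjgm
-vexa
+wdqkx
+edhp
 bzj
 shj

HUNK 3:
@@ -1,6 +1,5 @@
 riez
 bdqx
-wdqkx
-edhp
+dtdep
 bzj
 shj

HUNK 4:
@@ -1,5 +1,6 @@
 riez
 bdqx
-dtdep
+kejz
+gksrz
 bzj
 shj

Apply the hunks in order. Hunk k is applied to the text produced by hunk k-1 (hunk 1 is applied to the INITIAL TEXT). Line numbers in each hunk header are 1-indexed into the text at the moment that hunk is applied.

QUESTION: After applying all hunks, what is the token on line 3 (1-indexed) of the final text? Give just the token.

Answer: kejz

Derivation:
Hunk 1: at line 4 remove [bhen,akyd] add [vexa,bzj] -> 7 lines: riez bdqx oijmt gjgm vexa bzj shj
Hunk 2: at line 1 remove [oijmt,gjgm,vexa] add [wdqkx,edhp] -> 6 lines: riez bdqx wdqkx edhp bzj shj
Hunk 3: at line 1 remove [wdqkx,edhp] add [dtdep] -> 5 lines: riez bdqx dtdep bzj shj
Hunk 4: at line 1 remove [dtdep] add [kejz,gksrz] -> 6 lines: riez bdqx kejz gksrz bzj shj
Final line 3: kejz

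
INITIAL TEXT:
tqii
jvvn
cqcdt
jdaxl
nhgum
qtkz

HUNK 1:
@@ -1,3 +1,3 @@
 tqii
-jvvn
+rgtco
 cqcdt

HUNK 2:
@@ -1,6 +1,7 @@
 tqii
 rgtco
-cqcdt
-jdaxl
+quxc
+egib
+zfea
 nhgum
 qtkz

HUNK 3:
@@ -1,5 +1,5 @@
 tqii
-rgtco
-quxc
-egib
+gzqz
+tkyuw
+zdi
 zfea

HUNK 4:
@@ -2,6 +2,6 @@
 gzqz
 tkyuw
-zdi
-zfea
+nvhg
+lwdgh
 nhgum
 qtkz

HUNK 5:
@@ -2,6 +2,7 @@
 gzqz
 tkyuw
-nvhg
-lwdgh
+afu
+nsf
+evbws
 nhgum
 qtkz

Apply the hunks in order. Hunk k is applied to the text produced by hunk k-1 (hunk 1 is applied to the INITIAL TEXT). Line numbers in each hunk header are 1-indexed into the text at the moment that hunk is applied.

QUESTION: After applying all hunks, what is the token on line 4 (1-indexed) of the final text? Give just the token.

Answer: afu

Derivation:
Hunk 1: at line 1 remove [jvvn] add [rgtco] -> 6 lines: tqii rgtco cqcdt jdaxl nhgum qtkz
Hunk 2: at line 1 remove [cqcdt,jdaxl] add [quxc,egib,zfea] -> 7 lines: tqii rgtco quxc egib zfea nhgum qtkz
Hunk 3: at line 1 remove [rgtco,quxc,egib] add [gzqz,tkyuw,zdi] -> 7 lines: tqii gzqz tkyuw zdi zfea nhgum qtkz
Hunk 4: at line 2 remove [zdi,zfea] add [nvhg,lwdgh] -> 7 lines: tqii gzqz tkyuw nvhg lwdgh nhgum qtkz
Hunk 5: at line 2 remove [nvhg,lwdgh] add [afu,nsf,evbws] -> 8 lines: tqii gzqz tkyuw afu nsf evbws nhgum qtkz
Final line 4: afu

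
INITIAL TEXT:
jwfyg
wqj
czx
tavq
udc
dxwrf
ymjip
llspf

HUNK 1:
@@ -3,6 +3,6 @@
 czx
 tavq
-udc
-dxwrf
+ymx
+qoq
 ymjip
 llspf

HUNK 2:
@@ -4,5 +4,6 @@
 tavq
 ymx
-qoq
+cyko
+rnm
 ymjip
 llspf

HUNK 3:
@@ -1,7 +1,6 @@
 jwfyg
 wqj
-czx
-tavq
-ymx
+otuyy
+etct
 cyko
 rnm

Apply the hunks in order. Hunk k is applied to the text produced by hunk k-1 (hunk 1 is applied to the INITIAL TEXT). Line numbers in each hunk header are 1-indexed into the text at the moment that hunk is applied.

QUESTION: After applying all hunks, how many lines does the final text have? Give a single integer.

Hunk 1: at line 3 remove [udc,dxwrf] add [ymx,qoq] -> 8 lines: jwfyg wqj czx tavq ymx qoq ymjip llspf
Hunk 2: at line 4 remove [qoq] add [cyko,rnm] -> 9 lines: jwfyg wqj czx tavq ymx cyko rnm ymjip llspf
Hunk 3: at line 1 remove [czx,tavq,ymx] add [otuyy,etct] -> 8 lines: jwfyg wqj otuyy etct cyko rnm ymjip llspf
Final line count: 8

Answer: 8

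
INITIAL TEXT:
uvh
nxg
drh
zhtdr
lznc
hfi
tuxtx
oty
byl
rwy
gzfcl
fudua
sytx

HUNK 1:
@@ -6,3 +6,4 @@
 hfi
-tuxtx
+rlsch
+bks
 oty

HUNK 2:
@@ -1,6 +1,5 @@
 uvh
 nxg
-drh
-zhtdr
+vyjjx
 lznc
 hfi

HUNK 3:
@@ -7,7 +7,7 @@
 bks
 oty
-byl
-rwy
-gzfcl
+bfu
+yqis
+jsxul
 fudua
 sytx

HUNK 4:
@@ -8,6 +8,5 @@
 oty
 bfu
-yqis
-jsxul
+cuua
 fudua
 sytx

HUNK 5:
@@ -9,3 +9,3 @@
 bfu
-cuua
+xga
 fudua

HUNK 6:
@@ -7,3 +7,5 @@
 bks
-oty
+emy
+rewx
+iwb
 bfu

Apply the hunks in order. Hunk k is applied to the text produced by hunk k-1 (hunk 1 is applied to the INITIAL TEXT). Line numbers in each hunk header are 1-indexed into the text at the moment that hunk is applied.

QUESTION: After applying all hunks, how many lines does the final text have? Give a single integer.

Hunk 1: at line 6 remove [tuxtx] add [rlsch,bks] -> 14 lines: uvh nxg drh zhtdr lznc hfi rlsch bks oty byl rwy gzfcl fudua sytx
Hunk 2: at line 1 remove [drh,zhtdr] add [vyjjx] -> 13 lines: uvh nxg vyjjx lznc hfi rlsch bks oty byl rwy gzfcl fudua sytx
Hunk 3: at line 7 remove [byl,rwy,gzfcl] add [bfu,yqis,jsxul] -> 13 lines: uvh nxg vyjjx lznc hfi rlsch bks oty bfu yqis jsxul fudua sytx
Hunk 4: at line 8 remove [yqis,jsxul] add [cuua] -> 12 lines: uvh nxg vyjjx lznc hfi rlsch bks oty bfu cuua fudua sytx
Hunk 5: at line 9 remove [cuua] add [xga] -> 12 lines: uvh nxg vyjjx lznc hfi rlsch bks oty bfu xga fudua sytx
Hunk 6: at line 7 remove [oty] add [emy,rewx,iwb] -> 14 lines: uvh nxg vyjjx lznc hfi rlsch bks emy rewx iwb bfu xga fudua sytx
Final line count: 14

Answer: 14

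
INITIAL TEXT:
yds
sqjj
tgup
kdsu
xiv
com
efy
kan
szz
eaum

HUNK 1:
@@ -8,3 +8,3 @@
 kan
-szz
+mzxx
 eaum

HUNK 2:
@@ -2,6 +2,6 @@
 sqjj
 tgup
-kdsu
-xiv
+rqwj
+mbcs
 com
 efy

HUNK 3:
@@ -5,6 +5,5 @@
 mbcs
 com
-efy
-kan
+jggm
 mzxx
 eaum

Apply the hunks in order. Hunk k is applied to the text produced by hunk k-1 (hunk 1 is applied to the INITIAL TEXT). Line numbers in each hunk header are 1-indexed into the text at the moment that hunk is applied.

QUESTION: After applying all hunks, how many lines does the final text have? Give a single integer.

Answer: 9

Derivation:
Hunk 1: at line 8 remove [szz] add [mzxx] -> 10 lines: yds sqjj tgup kdsu xiv com efy kan mzxx eaum
Hunk 2: at line 2 remove [kdsu,xiv] add [rqwj,mbcs] -> 10 lines: yds sqjj tgup rqwj mbcs com efy kan mzxx eaum
Hunk 3: at line 5 remove [efy,kan] add [jggm] -> 9 lines: yds sqjj tgup rqwj mbcs com jggm mzxx eaum
Final line count: 9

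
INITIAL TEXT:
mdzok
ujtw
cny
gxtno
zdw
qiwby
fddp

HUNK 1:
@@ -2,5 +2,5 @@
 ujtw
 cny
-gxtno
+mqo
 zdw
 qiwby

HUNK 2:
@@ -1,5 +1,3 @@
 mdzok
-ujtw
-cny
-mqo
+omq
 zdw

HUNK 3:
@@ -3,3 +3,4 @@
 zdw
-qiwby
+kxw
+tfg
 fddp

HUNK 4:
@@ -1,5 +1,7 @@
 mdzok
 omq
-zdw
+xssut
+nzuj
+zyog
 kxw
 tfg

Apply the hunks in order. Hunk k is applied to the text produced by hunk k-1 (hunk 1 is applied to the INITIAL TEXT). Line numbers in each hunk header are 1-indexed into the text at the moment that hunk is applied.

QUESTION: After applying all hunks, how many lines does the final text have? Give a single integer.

Answer: 8

Derivation:
Hunk 1: at line 2 remove [gxtno] add [mqo] -> 7 lines: mdzok ujtw cny mqo zdw qiwby fddp
Hunk 2: at line 1 remove [ujtw,cny,mqo] add [omq] -> 5 lines: mdzok omq zdw qiwby fddp
Hunk 3: at line 3 remove [qiwby] add [kxw,tfg] -> 6 lines: mdzok omq zdw kxw tfg fddp
Hunk 4: at line 1 remove [zdw] add [xssut,nzuj,zyog] -> 8 lines: mdzok omq xssut nzuj zyog kxw tfg fddp
Final line count: 8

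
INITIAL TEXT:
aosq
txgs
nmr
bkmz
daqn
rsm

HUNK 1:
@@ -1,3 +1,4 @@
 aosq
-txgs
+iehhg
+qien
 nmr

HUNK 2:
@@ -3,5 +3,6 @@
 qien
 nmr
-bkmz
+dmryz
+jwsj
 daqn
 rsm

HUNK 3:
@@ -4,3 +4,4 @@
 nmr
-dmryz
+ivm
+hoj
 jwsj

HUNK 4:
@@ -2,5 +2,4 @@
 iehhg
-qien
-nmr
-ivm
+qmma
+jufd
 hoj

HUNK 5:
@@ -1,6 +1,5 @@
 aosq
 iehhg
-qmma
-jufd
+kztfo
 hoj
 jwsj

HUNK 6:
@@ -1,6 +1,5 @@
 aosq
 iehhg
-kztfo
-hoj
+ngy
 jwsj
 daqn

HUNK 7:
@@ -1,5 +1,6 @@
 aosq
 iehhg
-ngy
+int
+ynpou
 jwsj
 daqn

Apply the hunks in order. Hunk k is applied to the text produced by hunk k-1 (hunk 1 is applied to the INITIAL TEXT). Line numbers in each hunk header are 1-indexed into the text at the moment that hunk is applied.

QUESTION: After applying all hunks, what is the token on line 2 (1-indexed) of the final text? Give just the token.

Hunk 1: at line 1 remove [txgs] add [iehhg,qien] -> 7 lines: aosq iehhg qien nmr bkmz daqn rsm
Hunk 2: at line 3 remove [bkmz] add [dmryz,jwsj] -> 8 lines: aosq iehhg qien nmr dmryz jwsj daqn rsm
Hunk 3: at line 4 remove [dmryz] add [ivm,hoj] -> 9 lines: aosq iehhg qien nmr ivm hoj jwsj daqn rsm
Hunk 4: at line 2 remove [qien,nmr,ivm] add [qmma,jufd] -> 8 lines: aosq iehhg qmma jufd hoj jwsj daqn rsm
Hunk 5: at line 1 remove [qmma,jufd] add [kztfo] -> 7 lines: aosq iehhg kztfo hoj jwsj daqn rsm
Hunk 6: at line 1 remove [kztfo,hoj] add [ngy] -> 6 lines: aosq iehhg ngy jwsj daqn rsm
Hunk 7: at line 1 remove [ngy] add [int,ynpou] -> 7 lines: aosq iehhg int ynpou jwsj daqn rsm
Final line 2: iehhg

Answer: iehhg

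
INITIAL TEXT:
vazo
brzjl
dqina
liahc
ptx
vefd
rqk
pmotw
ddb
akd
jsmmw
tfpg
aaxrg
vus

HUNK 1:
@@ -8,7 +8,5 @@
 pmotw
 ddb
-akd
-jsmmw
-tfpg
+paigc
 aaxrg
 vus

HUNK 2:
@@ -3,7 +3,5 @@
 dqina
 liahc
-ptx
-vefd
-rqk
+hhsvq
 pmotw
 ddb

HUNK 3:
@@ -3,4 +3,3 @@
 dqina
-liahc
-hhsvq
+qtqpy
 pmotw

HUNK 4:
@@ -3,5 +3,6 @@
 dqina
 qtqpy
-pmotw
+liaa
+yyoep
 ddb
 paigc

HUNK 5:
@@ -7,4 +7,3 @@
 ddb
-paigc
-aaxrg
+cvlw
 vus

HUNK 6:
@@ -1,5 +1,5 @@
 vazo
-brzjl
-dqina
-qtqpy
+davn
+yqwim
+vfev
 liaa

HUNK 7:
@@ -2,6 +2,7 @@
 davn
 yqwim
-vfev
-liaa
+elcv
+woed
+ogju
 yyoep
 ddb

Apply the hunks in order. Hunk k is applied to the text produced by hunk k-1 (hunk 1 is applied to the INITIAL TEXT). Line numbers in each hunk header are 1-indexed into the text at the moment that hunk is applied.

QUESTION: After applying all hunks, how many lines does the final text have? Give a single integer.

Hunk 1: at line 8 remove [akd,jsmmw,tfpg] add [paigc] -> 12 lines: vazo brzjl dqina liahc ptx vefd rqk pmotw ddb paigc aaxrg vus
Hunk 2: at line 3 remove [ptx,vefd,rqk] add [hhsvq] -> 10 lines: vazo brzjl dqina liahc hhsvq pmotw ddb paigc aaxrg vus
Hunk 3: at line 3 remove [liahc,hhsvq] add [qtqpy] -> 9 lines: vazo brzjl dqina qtqpy pmotw ddb paigc aaxrg vus
Hunk 4: at line 3 remove [pmotw] add [liaa,yyoep] -> 10 lines: vazo brzjl dqina qtqpy liaa yyoep ddb paigc aaxrg vus
Hunk 5: at line 7 remove [paigc,aaxrg] add [cvlw] -> 9 lines: vazo brzjl dqina qtqpy liaa yyoep ddb cvlw vus
Hunk 6: at line 1 remove [brzjl,dqina,qtqpy] add [davn,yqwim,vfev] -> 9 lines: vazo davn yqwim vfev liaa yyoep ddb cvlw vus
Hunk 7: at line 2 remove [vfev,liaa] add [elcv,woed,ogju] -> 10 lines: vazo davn yqwim elcv woed ogju yyoep ddb cvlw vus
Final line count: 10

Answer: 10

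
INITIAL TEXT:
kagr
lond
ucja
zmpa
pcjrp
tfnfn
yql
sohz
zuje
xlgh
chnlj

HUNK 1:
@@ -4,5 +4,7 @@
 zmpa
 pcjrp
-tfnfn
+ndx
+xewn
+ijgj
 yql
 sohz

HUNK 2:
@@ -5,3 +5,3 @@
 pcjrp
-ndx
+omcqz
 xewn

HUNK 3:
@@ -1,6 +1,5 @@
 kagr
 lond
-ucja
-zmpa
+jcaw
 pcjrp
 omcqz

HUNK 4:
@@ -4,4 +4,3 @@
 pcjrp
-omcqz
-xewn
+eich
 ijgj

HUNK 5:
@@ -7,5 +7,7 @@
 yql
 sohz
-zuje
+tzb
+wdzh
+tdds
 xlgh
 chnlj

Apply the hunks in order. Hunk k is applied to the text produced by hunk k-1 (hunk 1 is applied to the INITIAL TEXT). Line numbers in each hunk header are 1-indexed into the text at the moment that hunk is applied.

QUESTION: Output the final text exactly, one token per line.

Answer: kagr
lond
jcaw
pcjrp
eich
ijgj
yql
sohz
tzb
wdzh
tdds
xlgh
chnlj

Derivation:
Hunk 1: at line 4 remove [tfnfn] add [ndx,xewn,ijgj] -> 13 lines: kagr lond ucja zmpa pcjrp ndx xewn ijgj yql sohz zuje xlgh chnlj
Hunk 2: at line 5 remove [ndx] add [omcqz] -> 13 lines: kagr lond ucja zmpa pcjrp omcqz xewn ijgj yql sohz zuje xlgh chnlj
Hunk 3: at line 1 remove [ucja,zmpa] add [jcaw] -> 12 lines: kagr lond jcaw pcjrp omcqz xewn ijgj yql sohz zuje xlgh chnlj
Hunk 4: at line 4 remove [omcqz,xewn] add [eich] -> 11 lines: kagr lond jcaw pcjrp eich ijgj yql sohz zuje xlgh chnlj
Hunk 5: at line 7 remove [zuje] add [tzb,wdzh,tdds] -> 13 lines: kagr lond jcaw pcjrp eich ijgj yql sohz tzb wdzh tdds xlgh chnlj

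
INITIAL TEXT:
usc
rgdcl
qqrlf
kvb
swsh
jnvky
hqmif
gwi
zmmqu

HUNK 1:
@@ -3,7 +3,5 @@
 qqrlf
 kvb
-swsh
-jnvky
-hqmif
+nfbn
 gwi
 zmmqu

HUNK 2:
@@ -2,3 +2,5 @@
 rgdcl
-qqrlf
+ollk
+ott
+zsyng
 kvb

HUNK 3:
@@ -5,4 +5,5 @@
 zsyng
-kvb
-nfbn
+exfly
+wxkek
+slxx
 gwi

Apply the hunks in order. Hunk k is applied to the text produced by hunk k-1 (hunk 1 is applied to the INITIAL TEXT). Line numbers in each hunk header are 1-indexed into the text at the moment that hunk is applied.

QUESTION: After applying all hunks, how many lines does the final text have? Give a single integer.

Answer: 10

Derivation:
Hunk 1: at line 3 remove [swsh,jnvky,hqmif] add [nfbn] -> 7 lines: usc rgdcl qqrlf kvb nfbn gwi zmmqu
Hunk 2: at line 2 remove [qqrlf] add [ollk,ott,zsyng] -> 9 lines: usc rgdcl ollk ott zsyng kvb nfbn gwi zmmqu
Hunk 3: at line 5 remove [kvb,nfbn] add [exfly,wxkek,slxx] -> 10 lines: usc rgdcl ollk ott zsyng exfly wxkek slxx gwi zmmqu
Final line count: 10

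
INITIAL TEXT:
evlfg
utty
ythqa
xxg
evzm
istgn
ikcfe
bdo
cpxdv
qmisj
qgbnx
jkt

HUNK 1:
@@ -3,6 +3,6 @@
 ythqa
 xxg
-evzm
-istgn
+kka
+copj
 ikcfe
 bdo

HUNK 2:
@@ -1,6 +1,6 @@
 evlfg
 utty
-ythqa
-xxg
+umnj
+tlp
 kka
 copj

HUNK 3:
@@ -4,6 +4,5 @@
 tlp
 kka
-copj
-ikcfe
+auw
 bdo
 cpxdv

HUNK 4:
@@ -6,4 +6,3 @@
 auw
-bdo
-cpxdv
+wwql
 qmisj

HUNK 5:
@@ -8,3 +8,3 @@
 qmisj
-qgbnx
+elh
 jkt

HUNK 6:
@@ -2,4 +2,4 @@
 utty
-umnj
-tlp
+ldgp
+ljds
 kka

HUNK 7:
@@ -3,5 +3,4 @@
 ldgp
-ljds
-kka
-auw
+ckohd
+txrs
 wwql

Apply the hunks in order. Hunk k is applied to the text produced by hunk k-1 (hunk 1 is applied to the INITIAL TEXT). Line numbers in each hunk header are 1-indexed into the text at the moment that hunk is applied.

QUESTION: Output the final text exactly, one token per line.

Answer: evlfg
utty
ldgp
ckohd
txrs
wwql
qmisj
elh
jkt

Derivation:
Hunk 1: at line 3 remove [evzm,istgn] add [kka,copj] -> 12 lines: evlfg utty ythqa xxg kka copj ikcfe bdo cpxdv qmisj qgbnx jkt
Hunk 2: at line 1 remove [ythqa,xxg] add [umnj,tlp] -> 12 lines: evlfg utty umnj tlp kka copj ikcfe bdo cpxdv qmisj qgbnx jkt
Hunk 3: at line 4 remove [copj,ikcfe] add [auw] -> 11 lines: evlfg utty umnj tlp kka auw bdo cpxdv qmisj qgbnx jkt
Hunk 4: at line 6 remove [bdo,cpxdv] add [wwql] -> 10 lines: evlfg utty umnj tlp kka auw wwql qmisj qgbnx jkt
Hunk 5: at line 8 remove [qgbnx] add [elh] -> 10 lines: evlfg utty umnj tlp kka auw wwql qmisj elh jkt
Hunk 6: at line 2 remove [umnj,tlp] add [ldgp,ljds] -> 10 lines: evlfg utty ldgp ljds kka auw wwql qmisj elh jkt
Hunk 7: at line 3 remove [ljds,kka,auw] add [ckohd,txrs] -> 9 lines: evlfg utty ldgp ckohd txrs wwql qmisj elh jkt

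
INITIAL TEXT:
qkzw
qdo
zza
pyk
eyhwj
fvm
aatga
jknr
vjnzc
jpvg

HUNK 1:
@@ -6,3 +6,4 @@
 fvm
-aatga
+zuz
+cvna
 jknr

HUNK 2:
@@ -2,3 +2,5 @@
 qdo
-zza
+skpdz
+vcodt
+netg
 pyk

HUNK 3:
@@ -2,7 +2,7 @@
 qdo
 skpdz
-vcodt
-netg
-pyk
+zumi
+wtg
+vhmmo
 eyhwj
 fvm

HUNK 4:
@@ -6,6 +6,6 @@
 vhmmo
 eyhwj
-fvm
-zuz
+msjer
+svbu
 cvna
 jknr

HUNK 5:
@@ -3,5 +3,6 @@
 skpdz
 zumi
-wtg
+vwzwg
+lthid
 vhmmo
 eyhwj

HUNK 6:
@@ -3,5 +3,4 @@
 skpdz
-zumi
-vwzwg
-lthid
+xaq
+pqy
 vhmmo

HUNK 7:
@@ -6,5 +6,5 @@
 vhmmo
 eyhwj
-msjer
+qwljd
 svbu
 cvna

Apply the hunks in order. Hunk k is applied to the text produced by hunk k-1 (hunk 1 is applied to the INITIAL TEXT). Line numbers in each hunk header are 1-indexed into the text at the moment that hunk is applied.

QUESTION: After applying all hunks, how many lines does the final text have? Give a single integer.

Answer: 13

Derivation:
Hunk 1: at line 6 remove [aatga] add [zuz,cvna] -> 11 lines: qkzw qdo zza pyk eyhwj fvm zuz cvna jknr vjnzc jpvg
Hunk 2: at line 2 remove [zza] add [skpdz,vcodt,netg] -> 13 lines: qkzw qdo skpdz vcodt netg pyk eyhwj fvm zuz cvna jknr vjnzc jpvg
Hunk 3: at line 2 remove [vcodt,netg,pyk] add [zumi,wtg,vhmmo] -> 13 lines: qkzw qdo skpdz zumi wtg vhmmo eyhwj fvm zuz cvna jknr vjnzc jpvg
Hunk 4: at line 6 remove [fvm,zuz] add [msjer,svbu] -> 13 lines: qkzw qdo skpdz zumi wtg vhmmo eyhwj msjer svbu cvna jknr vjnzc jpvg
Hunk 5: at line 3 remove [wtg] add [vwzwg,lthid] -> 14 lines: qkzw qdo skpdz zumi vwzwg lthid vhmmo eyhwj msjer svbu cvna jknr vjnzc jpvg
Hunk 6: at line 3 remove [zumi,vwzwg,lthid] add [xaq,pqy] -> 13 lines: qkzw qdo skpdz xaq pqy vhmmo eyhwj msjer svbu cvna jknr vjnzc jpvg
Hunk 7: at line 6 remove [msjer] add [qwljd] -> 13 lines: qkzw qdo skpdz xaq pqy vhmmo eyhwj qwljd svbu cvna jknr vjnzc jpvg
Final line count: 13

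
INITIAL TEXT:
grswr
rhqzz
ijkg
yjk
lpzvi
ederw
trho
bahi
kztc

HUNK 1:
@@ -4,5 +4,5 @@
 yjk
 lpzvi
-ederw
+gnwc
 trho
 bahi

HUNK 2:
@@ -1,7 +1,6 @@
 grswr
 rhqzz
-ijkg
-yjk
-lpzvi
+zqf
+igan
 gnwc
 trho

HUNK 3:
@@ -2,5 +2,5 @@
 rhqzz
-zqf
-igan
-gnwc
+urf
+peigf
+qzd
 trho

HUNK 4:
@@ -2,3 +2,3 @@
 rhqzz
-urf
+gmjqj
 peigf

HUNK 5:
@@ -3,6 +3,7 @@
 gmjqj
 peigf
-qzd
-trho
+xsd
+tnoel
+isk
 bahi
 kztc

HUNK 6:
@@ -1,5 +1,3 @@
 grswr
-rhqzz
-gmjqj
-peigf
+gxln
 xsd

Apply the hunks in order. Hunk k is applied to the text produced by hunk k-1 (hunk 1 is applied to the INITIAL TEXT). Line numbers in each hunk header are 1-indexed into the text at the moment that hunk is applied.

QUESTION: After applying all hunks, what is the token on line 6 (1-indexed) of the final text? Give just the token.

Answer: bahi

Derivation:
Hunk 1: at line 4 remove [ederw] add [gnwc] -> 9 lines: grswr rhqzz ijkg yjk lpzvi gnwc trho bahi kztc
Hunk 2: at line 1 remove [ijkg,yjk,lpzvi] add [zqf,igan] -> 8 lines: grswr rhqzz zqf igan gnwc trho bahi kztc
Hunk 3: at line 2 remove [zqf,igan,gnwc] add [urf,peigf,qzd] -> 8 lines: grswr rhqzz urf peigf qzd trho bahi kztc
Hunk 4: at line 2 remove [urf] add [gmjqj] -> 8 lines: grswr rhqzz gmjqj peigf qzd trho bahi kztc
Hunk 5: at line 3 remove [qzd,trho] add [xsd,tnoel,isk] -> 9 lines: grswr rhqzz gmjqj peigf xsd tnoel isk bahi kztc
Hunk 6: at line 1 remove [rhqzz,gmjqj,peigf] add [gxln] -> 7 lines: grswr gxln xsd tnoel isk bahi kztc
Final line 6: bahi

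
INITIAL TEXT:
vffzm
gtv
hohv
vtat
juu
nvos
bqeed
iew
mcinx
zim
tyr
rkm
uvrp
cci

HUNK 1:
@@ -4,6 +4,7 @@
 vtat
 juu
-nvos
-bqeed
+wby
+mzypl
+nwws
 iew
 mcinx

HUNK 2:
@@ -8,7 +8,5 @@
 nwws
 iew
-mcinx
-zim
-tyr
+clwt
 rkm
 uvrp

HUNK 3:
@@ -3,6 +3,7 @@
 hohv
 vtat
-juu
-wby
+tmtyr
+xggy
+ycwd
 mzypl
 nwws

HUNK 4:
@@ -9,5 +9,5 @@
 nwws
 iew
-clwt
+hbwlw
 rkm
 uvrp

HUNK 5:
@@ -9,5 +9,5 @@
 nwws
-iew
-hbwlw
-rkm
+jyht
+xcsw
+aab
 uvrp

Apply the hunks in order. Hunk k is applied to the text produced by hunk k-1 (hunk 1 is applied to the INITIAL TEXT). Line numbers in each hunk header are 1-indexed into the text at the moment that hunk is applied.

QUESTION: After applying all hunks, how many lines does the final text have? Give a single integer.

Answer: 14

Derivation:
Hunk 1: at line 4 remove [nvos,bqeed] add [wby,mzypl,nwws] -> 15 lines: vffzm gtv hohv vtat juu wby mzypl nwws iew mcinx zim tyr rkm uvrp cci
Hunk 2: at line 8 remove [mcinx,zim,tyr] add [clwt] -> 13 lines: vffzm gtv hohv vtat juu wby mzypl nwws iew clwt rkm uvrp cci
Hunk 3: at line 3 remove [juu,wby] add [tmtyr,xggy,ycwd] -> 14 lines: vffzm gtv hohv vtat tmtyr xggy ycwd mzypl nwws iew clwt rkm uvrp cci
Hunk 4: at line 9 remove [clwt] add [hbwlw] -> 14 lines: vffzm gtv hohv vtat tmtyr xggy ycwd mzypl nwws iew hbwlw rkm uvrp cci
Hunk 5: at line 9 remove [iew,hbwlw,rkm] add [jyht,xcsw,aab] -> 14 lines: vffzm gtv hohv vtat tmtyr xggy ycwd mzypl nwws jyht xcsw aab uvrp cci
Final line count: 14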